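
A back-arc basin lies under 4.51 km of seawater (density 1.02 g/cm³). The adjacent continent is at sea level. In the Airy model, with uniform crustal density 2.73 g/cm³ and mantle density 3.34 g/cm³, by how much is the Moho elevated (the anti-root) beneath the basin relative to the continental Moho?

12.6 km

For local isostatic compensation: replacing crust with seawater at the top is compensated by replacing crust with mantle at the base: d (ρ_c − ρ_w) = a (ρ_m − ρ_c).
a = d (ρ_c − ρ_w)/(ρ_m − ρ_c) = 4.51 km × 1.71/0.61 = 12.6 km.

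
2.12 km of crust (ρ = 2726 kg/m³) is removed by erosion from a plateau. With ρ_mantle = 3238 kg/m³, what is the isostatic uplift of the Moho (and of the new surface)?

1.78 km

Unloading: uplift u = e ρ_c/ρ_m = 2.12 km × 2726/3238 = 1.78 km.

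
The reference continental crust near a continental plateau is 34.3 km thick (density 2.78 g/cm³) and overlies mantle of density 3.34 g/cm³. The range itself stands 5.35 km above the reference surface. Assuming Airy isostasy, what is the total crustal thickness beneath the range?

66.2 km

Root depth r = h ρ_c / (ρ_m − ρ_c) = 5.35 km × 2.78 / 0.56 = 26.56 km.
Total thickness = T + h + r = 34.3 km + 5.35 km + 26.56 km = 66.2 km.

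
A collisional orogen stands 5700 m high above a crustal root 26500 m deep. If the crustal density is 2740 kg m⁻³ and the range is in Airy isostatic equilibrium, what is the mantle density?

3330 kg m⁻³

Airy balance: ρ_c h = (ρ_m − ρ_c) r → ρ_m = ρ_c (1 + h/r).
ρ_m = 2740 × (1 + 5700 m/26500 m) = 3330 kg m⁻³.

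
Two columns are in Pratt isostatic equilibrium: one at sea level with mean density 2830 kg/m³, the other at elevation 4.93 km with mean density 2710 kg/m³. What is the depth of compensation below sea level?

111 km

ρ_ref D = ρ (D + h) → D (ρ_ref − ρ) = ρ h.
D = ρ h/(ρ_ref − ρ) = 2710 × 4.93 km/(2830 − 2710) = 111 km.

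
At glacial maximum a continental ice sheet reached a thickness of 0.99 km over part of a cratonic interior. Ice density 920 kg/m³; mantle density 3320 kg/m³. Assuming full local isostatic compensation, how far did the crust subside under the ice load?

0.274 km

Balancing pressure at the compensation depth: the ice load ρ_ice t is balanced by mantle displaced below, ρ_m s.
s = t ρ_ice / ρ_m = 0.99 km × 920/3320 = 0.274 km.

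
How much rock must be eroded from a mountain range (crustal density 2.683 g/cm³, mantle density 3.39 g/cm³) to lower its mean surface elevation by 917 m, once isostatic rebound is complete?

Net drop Δ = e − u = e − e ρ_c/ρ_m = e (ρ_m − ρ_c)/ρ_m.
e = Δ ρ_m/(ρ_m − ρ_c) = 917 m × 3.39/0.707 = 4400 m.

4400 m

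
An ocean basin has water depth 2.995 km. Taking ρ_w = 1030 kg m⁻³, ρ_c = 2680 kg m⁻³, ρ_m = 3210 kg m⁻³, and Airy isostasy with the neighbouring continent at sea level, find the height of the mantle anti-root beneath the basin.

In Airy isostatic equilibrium: replacing crust with seawater at the top is compensated by replacing crust with mantle at the base: d (ρ_c − ρ_w) = a (ρ_m − ρ_c).
a = d (ρ_c − ρ_w)/(ρ_m − ρ_c) = 2.995 km × 1650/530 = 9.32 km.

9.32 km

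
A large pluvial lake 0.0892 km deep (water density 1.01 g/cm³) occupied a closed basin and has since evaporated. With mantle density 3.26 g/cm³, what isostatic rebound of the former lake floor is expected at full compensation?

0.0276 km

u = d ρ_w/ρ_m = 0.0892 km × 1.01/3.26 = 0.0276 km.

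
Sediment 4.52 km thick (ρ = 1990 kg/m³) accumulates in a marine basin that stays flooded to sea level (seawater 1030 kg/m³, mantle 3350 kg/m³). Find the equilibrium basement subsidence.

Submarine loading: the sediment displaces seawater, and the subsidence is in turn flooded, so s (ρ_m − ρ_w) = t (ρ_sed − ρ_w).
s = 4.52 km × (1990 − 1030) / (3350 − 1030) = 1.87 km.

1.87 km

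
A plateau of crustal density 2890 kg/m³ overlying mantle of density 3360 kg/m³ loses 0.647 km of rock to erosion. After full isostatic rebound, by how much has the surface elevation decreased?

0.0905 km

Rebound u = e ρ_c/ρ_m = 0.647 km × 2890/3360 = 0.5565 km.
Net surface drop = e − u = 0.647 km − 0.5565 km = e (ρ_m − ρ_c)/ρ_m = 0.0905 km.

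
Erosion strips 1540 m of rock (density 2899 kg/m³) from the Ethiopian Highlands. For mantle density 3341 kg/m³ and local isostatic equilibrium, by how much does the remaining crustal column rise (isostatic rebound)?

Unloading: uplift u = e ρ_c/ρ_m = 1540 m × 2899/3341 = 1340 m.

1340 m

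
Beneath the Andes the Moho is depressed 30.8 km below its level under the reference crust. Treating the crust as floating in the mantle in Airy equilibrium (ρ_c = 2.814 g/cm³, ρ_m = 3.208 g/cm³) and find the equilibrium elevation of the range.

4.31 km

Isostatic balance requires: ρ_c h = (ρ_m − ρ_c) r.
h = r (ρ_m − ρ_c) / ρ_c = 30.8 km × (3.208 − 2.814) / 2.814 = 4.31 km.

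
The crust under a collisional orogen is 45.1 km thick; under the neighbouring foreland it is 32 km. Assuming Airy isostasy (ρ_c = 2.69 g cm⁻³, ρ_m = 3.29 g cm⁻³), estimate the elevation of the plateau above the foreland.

Excess crust Δ = 45.1 km − 32 km = 13.1 km, split between elevation h and root r with h + r = Δ.
Airy balance ρ_c h = (ρ_m − ρ_c) r gives r = h ρ_c/(ρ_m − ρ_c), so h (1 + ρ_c/(ρ_m − ρ_c)) = Δ, i.e. h = Δ (ρ_m − ρ_c)/ρ_m.
h = 13.1 km × 0.6/3.29 = 2.39 km.

2.39 km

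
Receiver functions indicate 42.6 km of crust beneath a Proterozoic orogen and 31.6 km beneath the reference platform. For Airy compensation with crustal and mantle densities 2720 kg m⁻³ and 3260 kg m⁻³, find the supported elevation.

1.82 km

Excess crust Δ = 42.6 km − 31.6 km = 11 km, split between elevation h and root r with h + r = Δ.
Airy balance ρ_c h = (ρ_m − ρ_c) r gives r = h ρ_c/(ρ_m − ρ_c), so h (1 + ρ_c/(ρ_m − ρ_c)) = Δ, i.e. h = Δ (ρ_m − ρ_c)/ρ_m.
h = 11 km × 540/3260 = 1.82 km.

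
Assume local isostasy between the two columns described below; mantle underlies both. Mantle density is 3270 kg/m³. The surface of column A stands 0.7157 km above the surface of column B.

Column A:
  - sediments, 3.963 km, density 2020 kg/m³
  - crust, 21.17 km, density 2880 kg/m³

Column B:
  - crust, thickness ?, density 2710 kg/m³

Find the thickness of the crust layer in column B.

19.4 km

Take the compensation level at the base of the deeper column (depth z_c below the surface of column A) and equate Σ ρ_i t_i down to z_c; mantle fills any gap and the z_c terms cancel.
Column A: 3.963×2020 + 21.17×2880 + (z_c − 25.133)×3270
Column B: 0.7157×0 + x×2710 + (z_c − 0.7157 − 0 − x)×3270
The z_c×3270 term appears on both sides and cancels. Collect the known terms of each column as K = Σ(ρt)_known − 3270 × (depth of known layers): K_A = 68974.86 − 3270×25.133 = −13210.05; K_B = 0 − 3270×(0.7157 + 0) = −2340.339.
Balance: K_A = K_B − x×(3270 − 2710), so x = (K_B − K_A)/(3270 − 2710) = 10869.7/560 = 19.4 km.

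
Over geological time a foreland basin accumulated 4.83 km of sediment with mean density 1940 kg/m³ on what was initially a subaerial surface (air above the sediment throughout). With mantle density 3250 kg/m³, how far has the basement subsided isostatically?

2.88 km

Subaerial load: s = t ρ_sed / ρ_m = 4.83 km × 1940/3250 = 2.88 km.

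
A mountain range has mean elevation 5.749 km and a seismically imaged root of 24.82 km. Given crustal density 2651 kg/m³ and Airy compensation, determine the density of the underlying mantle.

Airy balance: ρ_c h = (ρ_m − ρ_c) r → ρ_m = ρ_c (1 + h/r).
ρ_m = 2651 × (1 + 5.749 km/24.82 km) = 3270 kg/m³.

3270 kg/m³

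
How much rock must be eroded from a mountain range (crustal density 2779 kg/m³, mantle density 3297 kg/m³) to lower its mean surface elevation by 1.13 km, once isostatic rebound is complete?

Net drop Δ = e − u = e − e ρ_c/ρ_m = e (ρ_m − ρ_c)/ρ_m.
e = Δ ρ_m/(ρ_m − ρ_c) = 1.13 km × 3297/518 = 7.19 km.

7.19 km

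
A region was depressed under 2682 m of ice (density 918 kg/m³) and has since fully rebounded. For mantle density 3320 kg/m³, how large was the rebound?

Removing the load lets mantle flow back in; uplift u satisfies ρ_ice t = ρ_m u.
u = t ρ_ice/ρ_m = 2682 m × 918/3320 = 742 m.

742 m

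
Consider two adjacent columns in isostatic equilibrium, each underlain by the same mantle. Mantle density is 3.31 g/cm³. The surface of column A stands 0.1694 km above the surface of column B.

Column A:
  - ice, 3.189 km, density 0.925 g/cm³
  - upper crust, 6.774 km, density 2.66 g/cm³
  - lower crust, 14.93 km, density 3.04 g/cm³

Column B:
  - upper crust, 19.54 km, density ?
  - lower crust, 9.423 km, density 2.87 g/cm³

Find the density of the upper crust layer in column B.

2.73 g/cm³

Take the compensation level at the base of the deeper column (depth z_c below the surface of column A) and equate Σ ρ_i t_i down to z_c; mantle fills any gap and the z_c terms cancel.
Column A: 3.189×0.925 + 6.774×2.66 + 14.93×3.04 + (z_c − 24.893)×3.31
Column B: 0.1694×0 + 19.54×ρ + 9.423×2.87 + (z_c − 0.1694 − 28.963)×3.31
The z_c×3.31 term appears on both sides and cancels. Collect the known terms of each column as K = Σ(ρt)_known − 3.31 × (depth of known layers): K_A = 66.355865 − 3.31×24.893 = −16.039965; K_B = 27.04401 − 3.31×(0.1694 + 28.963) = −69.384234.
Balance: K_A = K_B + 19.54×ρ, so ρ = (K_A − K_B)/19.54 = 53.3443/19.54 = 2.73 g/cm³.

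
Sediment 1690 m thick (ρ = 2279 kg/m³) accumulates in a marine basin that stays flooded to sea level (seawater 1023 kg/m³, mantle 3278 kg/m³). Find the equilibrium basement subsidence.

941 m

Submarine loading: the sediment displaces seawater, and the subsidence is in turn flooded, so s (ρ_m − ρ_w) = t (ρ_sed − ρ_w).
s = 1690 m × (2279 − 1023) / (3278 − 1023) = 941 m.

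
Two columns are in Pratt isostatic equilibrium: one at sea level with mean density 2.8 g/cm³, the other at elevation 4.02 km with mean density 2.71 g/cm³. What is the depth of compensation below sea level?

ρ_ref D = ρ (D + h) → D (ρ_ref − ρ) = ρ h.
D = ρ h/(ρ_ref − ρ) = 2.71 × 4.02 km/(2.8 − 2.71) = 121 km.

121 km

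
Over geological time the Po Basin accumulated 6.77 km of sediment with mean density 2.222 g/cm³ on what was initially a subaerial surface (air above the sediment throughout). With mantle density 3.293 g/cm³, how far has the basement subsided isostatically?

Subaerial load: s = t ρ_sed / ρ_m = 6.77 km × 2.222/3.293 = 4.57 km.

4.57 km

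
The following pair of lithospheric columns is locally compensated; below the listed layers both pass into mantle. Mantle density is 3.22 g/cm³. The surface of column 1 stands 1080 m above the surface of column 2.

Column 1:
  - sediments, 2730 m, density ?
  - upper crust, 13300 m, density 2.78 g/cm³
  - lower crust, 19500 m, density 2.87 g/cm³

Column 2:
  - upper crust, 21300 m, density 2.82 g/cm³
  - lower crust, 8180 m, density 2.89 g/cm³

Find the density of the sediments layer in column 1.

2.48 g/cm³

Take the compensation level at the base of the deeper column (depth z_c below the surface of column 1) and equate Σ ρ_i t_i down to z_c; mantle fills any gap and the z_c terms cancel.
Column 1: 2730×ρ + 13300×2.78 + 19500×2.87 + (z_c − 35530)×3.22
Column 2: 1080×0 + 21300×2.82 + 8180×2.89 + (z_c − 1080 − 29480)×3.22
The z_c×3.22 term appears on both sides and cancels. Collect the known terms of each column as K = Σ(ρt)_known − 3.22 × (depth of known layers): K_1 = 92939 − 3.22×35530 = −21467.6; K_2 = 83706.2 − 3.22×(1080 + 29480) = −14697.
Balance: K_1 + 2730×ρ = K_2, so ρ = (K_2 − K_1)/2730 = 6770.6/2730 = 2.48 g/cm³.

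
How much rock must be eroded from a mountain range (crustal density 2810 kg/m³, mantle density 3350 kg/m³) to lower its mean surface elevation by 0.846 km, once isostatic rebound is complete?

Net drop Δ = e − u = e − e ρ_c/ρ_m = e (ρ_m − ρ_c)/ρ_m.
e = Δ ρ_m/(ρ_m − ρ_c) = 0.846 km × 3350/540 = 5.25 km.

5.25 km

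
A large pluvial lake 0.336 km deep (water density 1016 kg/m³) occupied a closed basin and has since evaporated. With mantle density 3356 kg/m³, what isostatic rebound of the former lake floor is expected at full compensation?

u = d ρ_w/ρ_m = 0.336 km × 1016/3356 = 0.102 km.

0.102 km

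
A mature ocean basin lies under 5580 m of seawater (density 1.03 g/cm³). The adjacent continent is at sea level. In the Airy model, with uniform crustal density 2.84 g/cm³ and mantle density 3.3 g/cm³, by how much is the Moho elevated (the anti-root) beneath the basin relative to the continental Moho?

22000 m

Isostatic balance requires: replacing crust with seawater at the top is compensated by replacing crust with mantle at the base: d (ρ_c − ρ_w) = a (ρ_m − ρ_c).
a = d (ρ_c − ρ_w)/(ρ_m − ρ_c) = 5580 m × 1.81/0.46 = 22000 m.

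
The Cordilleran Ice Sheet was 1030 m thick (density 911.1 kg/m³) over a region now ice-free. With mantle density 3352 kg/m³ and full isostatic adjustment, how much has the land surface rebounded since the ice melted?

Removing the load lets mantle flow back in; uplift u satisfies ρ_ice t = ρ_m u.
u = t ρ_ice/ρ_m = 1030 m × 911.1/3352 = 280 m.

280 m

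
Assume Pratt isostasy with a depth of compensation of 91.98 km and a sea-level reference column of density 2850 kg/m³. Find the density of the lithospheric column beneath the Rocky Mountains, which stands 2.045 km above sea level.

2790 kg/m³

Pratt balance: ρ_ref D = ρ (D + h).
ρ = ρ_ref D/(D + h) = 2850 × 91.98 km/(91.98 km + 2.045 km) = 2790 kg/m³.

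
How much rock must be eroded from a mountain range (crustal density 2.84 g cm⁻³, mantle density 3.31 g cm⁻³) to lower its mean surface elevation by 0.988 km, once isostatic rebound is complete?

6.96 km

Net drop Δ = e − u = e − e ρ_c/ρ_m = e (ρ_m − ρ_c)/ρ_m.
e = Δ ρ_m/(ρ_m − ρ_c) = 0.988 km × 3.31/0.47 = 6.96 km.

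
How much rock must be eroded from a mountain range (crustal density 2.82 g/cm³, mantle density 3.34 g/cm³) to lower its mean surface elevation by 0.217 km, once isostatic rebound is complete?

1.39 km

Net drop Δ = e − u = e − e ρ_c/ρ_m = e (ρ_m − ρ_c)/ρ_m.
e = Δ ρ_m/(ρ_m − ρ_c) = 0.217 km × 3.34/0.52 = 1.39 km.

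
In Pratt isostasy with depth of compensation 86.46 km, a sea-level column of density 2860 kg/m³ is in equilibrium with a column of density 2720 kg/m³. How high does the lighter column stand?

ρ_ref D = ρ (D + h) → h = D (ρ_ref − ρ)/ρ.
h = 86.46 km × (2860 − 2720)/2720 = 4.45 km.

4.45 km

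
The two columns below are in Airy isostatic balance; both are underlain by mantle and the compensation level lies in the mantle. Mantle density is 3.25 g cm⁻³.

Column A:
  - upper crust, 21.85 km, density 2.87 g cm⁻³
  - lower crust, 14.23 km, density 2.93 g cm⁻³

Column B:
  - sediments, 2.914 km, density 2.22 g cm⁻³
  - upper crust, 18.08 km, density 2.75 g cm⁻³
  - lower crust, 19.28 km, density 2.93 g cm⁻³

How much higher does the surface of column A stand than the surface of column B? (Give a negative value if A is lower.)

For any compensation level in the mantle, the mantle terms cancel and isostasy reduces to e = (Σt_A − Σt_B) − (Σ(ρt)_A − Σ(ρt)_B) / ρ_m.
Σt_A = 36.08 km; Σt_B = 40.274 km; Σ(ρt)_A = 104.4034; Σ(ρt)_B = 112.67948 (in km·g cm⁻³).
e = (36.08 − 40.274) − (104.4034 − 112.67948) / 3.25 = −1.65 km.

−1.65 km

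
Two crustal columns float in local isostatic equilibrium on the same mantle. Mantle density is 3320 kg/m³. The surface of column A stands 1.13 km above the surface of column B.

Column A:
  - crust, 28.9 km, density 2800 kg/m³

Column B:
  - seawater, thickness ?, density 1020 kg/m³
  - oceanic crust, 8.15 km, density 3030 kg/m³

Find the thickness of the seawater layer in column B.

3.88 km

Take the compensation level at the base of the deeper column (depth z_c below the surface of column A) and equate Σ ρ_i t_i down to z_c; mantle fills any gap and the z_c terms cancel.
Column A: 28.9×2800 + (z_c − 28.9)×3320
Column B: 1.13×0 + x×1020 + 8.15×3030 + (z_c − 1.13 − 8.15 − x)×3320
The z_c×3320 term appears on both sides and cancels. Collect the known terms of each column as K = Σ(ρt)_known − 3320 × (depth of known layers): K_A = 80920 − 3320×28.9 = −15028; K_B = 24694.5 − 3320×(1.13 + 8.15) = −6115.1.
Balance: K_A = K_B − x×(3320 − 1020), so x = (K_B − K_A)/(3320 − 1020) = 8912.9/2300 = 3.88 km.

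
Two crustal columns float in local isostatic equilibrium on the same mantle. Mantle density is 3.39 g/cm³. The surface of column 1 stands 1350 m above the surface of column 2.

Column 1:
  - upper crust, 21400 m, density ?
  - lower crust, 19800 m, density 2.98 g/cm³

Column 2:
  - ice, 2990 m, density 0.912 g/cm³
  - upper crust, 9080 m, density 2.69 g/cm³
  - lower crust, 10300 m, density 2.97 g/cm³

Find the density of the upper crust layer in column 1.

2.71 g/cm³

Take the compensation level at the base of the deeper column (depth z_c below the surface of column 1) and equate Σ ρ_i t_i down to z_c; mantle fills any gap and the z_c terms cancel.
Column 1: 21400×ρ + 19800×2.98 + (z_c − 41200)×3.39
Column 2: 1350×0 + 2990×0.912 + 9080×2.69 + 10300×2.97 + (z_c − 1350 − 22370)×3.39
The z_c×3.39 term appears on both sides and cancels. Collect the known terms of each column as K = Σ(ρt)_known − 3.39 × (depth of known layers): K_1 = 59004 − 3.39×41200 = −80664; K_2 = 57743.08 − 3.39×(1350 + 22370) = −22667.72.
Balance: K_1 + 21400×ρ = K_2, so ρ = (K_2 − K_1)/21400 = 57996.3/21400 = 2.71 g/cm³.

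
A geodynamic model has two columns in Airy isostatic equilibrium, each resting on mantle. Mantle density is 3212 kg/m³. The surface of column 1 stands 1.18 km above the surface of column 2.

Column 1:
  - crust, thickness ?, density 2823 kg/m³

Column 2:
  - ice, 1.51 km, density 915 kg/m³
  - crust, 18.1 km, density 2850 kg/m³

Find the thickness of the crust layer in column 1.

Take the compensation level at the base of the deeper column (depth z_c below the surface of column 1) and equate Σ ρ_i t_i down to z_c; mantle fills any gap and the z_c terms cancel.
Column 1: x×2823 + (z_c − 0 − x)×3212
Column 2: 1.18×0 + 1.51×915 + 18.1×2850 + (z_c − 1.18 − 19.61)×3212
The z_c×3212 term appears on both sides and cancels. Collect the known terms of each column as K = Σ(ρt)_known − 3212 × (depth of known layers): K_1 = 0 − 3212×0 = 0; K_2 = 52966.65 − 3212×(1.18 + 19.61) = −13810.83.
Balance: K_1 − x×(3212 − 2823) = K_2, so x = (K_1 − K_2)/(3212 − 2823) = 13810.8/389 = 35.5 km.

35.5 km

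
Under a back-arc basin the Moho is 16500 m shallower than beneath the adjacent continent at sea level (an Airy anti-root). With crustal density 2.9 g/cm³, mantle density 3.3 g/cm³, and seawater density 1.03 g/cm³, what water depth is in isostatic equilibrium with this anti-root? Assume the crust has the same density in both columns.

Replacing a thickness d of crust by seawater at the top must be balanced by replacing crust with mantle at the base: d (ρ_c − ρ_w) = a (ρ_m − ρ_c).
d = a (ρ_m − ρ_c)/(ρ_c − ρ_w) = 16500 m × 0.4/1.87 = 3530 m.

3530 m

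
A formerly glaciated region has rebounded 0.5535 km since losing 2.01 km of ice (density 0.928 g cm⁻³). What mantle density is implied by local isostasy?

3.37 g cm⁻³

ρ_m = ρ_ice t / u = 0.928 × 2.01 km/0.5535 km = 3.37 g cm⁻³.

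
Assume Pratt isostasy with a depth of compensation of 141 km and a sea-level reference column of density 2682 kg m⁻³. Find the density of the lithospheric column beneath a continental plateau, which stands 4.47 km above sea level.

2600 kg m⁻³

Pratt balance: ρ_ref D = ρ (D + h).
ρ = ρ_ref D/(D + h) = 2682 × 141 km/(141 km + 4.47 km) = 2600 kg m⁻³.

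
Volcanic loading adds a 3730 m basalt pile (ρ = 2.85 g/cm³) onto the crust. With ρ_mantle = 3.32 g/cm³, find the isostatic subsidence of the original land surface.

Subaerial loading: s = t ρ_load / ρ_m.
s = 3730 m × 2.85/3.32 = 3200 m.

3200 m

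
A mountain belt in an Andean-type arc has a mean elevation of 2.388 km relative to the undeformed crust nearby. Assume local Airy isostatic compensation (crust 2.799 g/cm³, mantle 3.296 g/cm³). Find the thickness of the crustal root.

For local isostatic compensation: the weight of the topography is balanced by the buoyancy of the root, ρ_c h = (ρ_m − ρ_c) r.
r = h · ρ_c / (ρ_m − ρ_c) = 2.388 km × 2.799 / (3.296 − 2.799) = 13.4 km.

13.4 km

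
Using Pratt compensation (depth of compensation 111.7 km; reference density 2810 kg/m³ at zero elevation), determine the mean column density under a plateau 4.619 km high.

Pratt balance: ρ_ref D = ρ (D + h).
ρ = ρ_ref D/(D + h) = 2810 × 111.7 km/(111.7 km + 4.619 km) = 2700 kg/m³.

2700 kg/m³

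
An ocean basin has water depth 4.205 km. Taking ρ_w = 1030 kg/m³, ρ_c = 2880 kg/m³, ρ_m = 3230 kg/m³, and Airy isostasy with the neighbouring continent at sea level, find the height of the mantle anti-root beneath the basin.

By Archimedes' principle applied to the lithosphere: replacing crust with seawater at the top is compensated by replacing crust with mantle at the base: d (ρ_c − ρ_w) = a (ρ_m − ρ_c).
a = d (ρ_c − ρ_w)/(ρ_m − ρ_c) = 4.205 km × 1850/350 = 22.2 km.

22.2 km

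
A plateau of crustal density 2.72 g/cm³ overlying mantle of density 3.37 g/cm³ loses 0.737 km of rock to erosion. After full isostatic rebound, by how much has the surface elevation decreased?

0.142 km

Rebound u = e ρ_c/ρ_m = 0.737 km × 2.72/3.37 = 0.5948 km.
Net surface drop = e − u = 0.737 km − 0.5948 km = e (ρ_m − ρ_c)/ρ_m = 0.142 km.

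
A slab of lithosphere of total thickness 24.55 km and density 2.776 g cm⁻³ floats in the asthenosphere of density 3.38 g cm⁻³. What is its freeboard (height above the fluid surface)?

Floating equilibrium: submerged depth d = t ρ_obj/ρ_fluid = 24.55 km × 2.776/3.38 = 20.16 km.
Freeboard = t − d = 24.55 km − 20.16 km = 4.39 km.

4.39 km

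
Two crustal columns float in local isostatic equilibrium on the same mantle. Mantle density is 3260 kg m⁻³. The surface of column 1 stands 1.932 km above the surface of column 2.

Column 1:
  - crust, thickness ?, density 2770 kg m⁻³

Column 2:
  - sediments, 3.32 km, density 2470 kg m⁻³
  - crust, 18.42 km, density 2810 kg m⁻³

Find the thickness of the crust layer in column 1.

Take the compensation level at the base of the deeper column (depth z_c below the surface of column 1) and equate Σ ρ_i t_i down to z_c; mantle fills any gap and the z_c terms cancel.
Column 1: x×2770 + (z_c − 0 − x)×3260
Column 2: 1.932×0 + 3.32×2470 + 18.42×2810 + (z_c − 1.932 − 21.74)×3260
The z_c×3260 term appears on both sides and cancels. Collect the known terms of each column as K = Σ(ρt)_known − 3260 × (depth of known layers): K_1 = 0 − 3260×0 = 0; K_2 = 59960.6 − 3260×(1.932 + 21.74) = −17210.12.
Balance: K_1 − x×(3260 − 2770) = K_2, so x = (K_1 − K_2)/(3260 − 2770) = 17210.1/490 = 35.1 km.

35.1 km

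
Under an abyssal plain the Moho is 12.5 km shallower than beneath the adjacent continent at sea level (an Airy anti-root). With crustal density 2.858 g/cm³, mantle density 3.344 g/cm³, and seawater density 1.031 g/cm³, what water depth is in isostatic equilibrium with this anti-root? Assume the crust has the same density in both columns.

Replacing a thickness d of crust by seawater at the top must be balanced by replacing crust with mantle at the base: d (ρ_c − ρ_w) = a (ρ_m − ρ_c).
d = a (ρ_m − ρ_c)/(ρ_c − ρ_w) = 12.5 km × 0.486/1.827 = 3.33 km.

3.33 km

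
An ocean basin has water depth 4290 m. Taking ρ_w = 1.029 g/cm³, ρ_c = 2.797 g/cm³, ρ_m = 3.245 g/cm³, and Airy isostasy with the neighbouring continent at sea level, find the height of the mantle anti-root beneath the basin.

By Archimedes' principle applied to the lithosphere: replacing crust with seawater at the top is compensated by replacing crust with mantle at the base: d (ρ_c − ρ_w) = a (ρ_m − ρ_c).
a = d (ρ_c − ρ_w)/(ρ_m − ρ_c) = 4290 m × 1.768/0.448 = 16900 m.

16900 m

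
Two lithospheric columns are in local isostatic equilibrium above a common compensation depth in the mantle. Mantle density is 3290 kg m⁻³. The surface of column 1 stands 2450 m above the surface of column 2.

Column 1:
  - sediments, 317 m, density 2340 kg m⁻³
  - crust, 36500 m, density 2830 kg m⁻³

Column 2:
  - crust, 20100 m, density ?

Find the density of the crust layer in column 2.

2840 kg m⁻³

Take the compensation level at the base of the deeper column (depth z_c below the surface of column 1) and equate Σ ρ_i t_i down to z_c; mantle fills any gap and the z_c terms cancel.
Column 1: 317×2340 + 36500×2830 + (z_c − 36817)×3290
Column 2: 2450×0 + 20100×ρ + (z_c − 2450 − 20100)×3290
The z_c×3290 term appears on both sides and cancels. Collect the known terms of each column as K = Σ(ρt)_known − 3290 × (depth of known layers): K_1 = 104036780 − 3290×36817 = −17091150; K_2 = 0 − 3290×(2450 + 20100) = −74189500.
Balance: K_1 = K_2 + 20100×ρ, so ρ = (K_1 − K_2)/20100 = 57098400/20100 = 2840 kg m⁻³.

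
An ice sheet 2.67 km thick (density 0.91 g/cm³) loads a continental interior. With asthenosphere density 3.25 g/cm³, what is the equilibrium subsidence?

0.748 km

By Archimedes' principle applied to the lithosphere: the ice load ρ_ice t is balanced by mantle displaced below, ρ_m s.
s = t ρ_ice / ρ_m = 2.67 km × 0.91/3.25 = 0.748 km.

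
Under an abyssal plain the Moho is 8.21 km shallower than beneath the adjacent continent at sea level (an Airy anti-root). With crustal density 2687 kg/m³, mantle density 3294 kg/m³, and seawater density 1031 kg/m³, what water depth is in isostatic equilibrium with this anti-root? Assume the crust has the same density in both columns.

3.01 km

Replacing a thickness d of crust by seawater at the top must be balanced by replacing crust with mantle at the base: d (ρ_c − ρ_w) = a (ρ_m − ρ_c).
d = a (ρ_m − ρ_c)/(ρ_c − ρ_w) = 8.21 km × 607/1656 = 3.01 km.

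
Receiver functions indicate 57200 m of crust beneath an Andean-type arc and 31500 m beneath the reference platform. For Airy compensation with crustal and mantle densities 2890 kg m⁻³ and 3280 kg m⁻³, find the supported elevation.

3060 m

Excess crust Δ = 57200 m − 31500 m = 25700 m, split between elevation h and root r with h + r = Δ.
Airy balance ρ_c h = (ρ_m − ρ_c) r gives r = h ρ_c/(ρ_m − ρ_c), so h (1 + ρ_c/(ρ_m − ρ_c)) = Δ, i.e. h = Δ (ρ_m − ρ_c)/ρ_m.
h = 25700 m × 390/3280 = 3060 m.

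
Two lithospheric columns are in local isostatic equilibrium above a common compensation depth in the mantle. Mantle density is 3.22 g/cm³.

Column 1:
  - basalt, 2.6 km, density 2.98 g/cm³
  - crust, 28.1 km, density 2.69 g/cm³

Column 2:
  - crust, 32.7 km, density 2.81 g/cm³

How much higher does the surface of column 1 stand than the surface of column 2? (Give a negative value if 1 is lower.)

0.655 km

For any compensation level in the mantle, the mantle terms cancel and isostasy reduces to e = (Σt_1 − Σt_2) − (Σ(ρt)_1 − Σ(ρt)_2) / ρ_m.
Σt_1 = 30.7 km; Σt_2 = 32.7 km; Σ(ρt)_1 = 83.337; Σ(ρt)_2 = 91.887 (in km·g/cm³).
e = (30.7 − 32.7) − (83.337 − 91.887) / 3.22 = 0.655 km.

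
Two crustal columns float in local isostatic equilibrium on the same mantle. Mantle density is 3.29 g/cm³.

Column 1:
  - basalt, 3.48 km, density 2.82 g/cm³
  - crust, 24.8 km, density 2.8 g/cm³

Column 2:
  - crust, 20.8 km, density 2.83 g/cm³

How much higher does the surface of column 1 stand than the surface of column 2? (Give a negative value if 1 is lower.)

1.28 km

For any compensation level in the mantle, the mantle terms cancel and isostasy reduces to e = (Σt_1 − Σt_2) − (Σ(ρt)_1 − Σ(ρt)_2) / ρ_m.
Σt_1 = 28.28 km; Σt_2 = 20.8 km; Σ(ρt)_1 = 79.2536; Σ(ρt)_2 = 58.864 (in km·g/cm³).
e = (28.28 − 20.8) − (79.2536 − 58.864) / 3.29 = 1.28 km.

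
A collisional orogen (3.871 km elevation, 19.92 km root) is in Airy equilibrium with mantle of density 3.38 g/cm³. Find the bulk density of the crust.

2.83 g/cm³

ρ_c h = (ρ_m − ρ_c) r → ρ_c (h + r) = ρ_m r → ρ_c = ρ_m r / (h + r).
ρ_c = 3.38 × 19.92 km / (3.871 km + 19.92 km) = 2.83 g/cm³.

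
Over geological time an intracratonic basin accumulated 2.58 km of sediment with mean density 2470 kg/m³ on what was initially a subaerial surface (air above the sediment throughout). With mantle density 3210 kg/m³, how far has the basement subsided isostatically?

Subaerial load: s = t ρ_sed / ρ_m = 2.58 km × 2470/3210 = 1.99 km.

1.99 km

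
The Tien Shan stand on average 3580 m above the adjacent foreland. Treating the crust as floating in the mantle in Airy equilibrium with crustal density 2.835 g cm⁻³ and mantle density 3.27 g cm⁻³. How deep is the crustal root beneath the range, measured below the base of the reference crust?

In Airy isostatic equilibrium: the weight of the topography is balanced by the buoyancy of the root, ρ_c h = (ρ_m − ρ_c) r.
r = h · ρ_c / (ρ_m − ρ_c) = 3580 m × 2.835 / (3.27 − 2.835) = 23300 m.

23300 m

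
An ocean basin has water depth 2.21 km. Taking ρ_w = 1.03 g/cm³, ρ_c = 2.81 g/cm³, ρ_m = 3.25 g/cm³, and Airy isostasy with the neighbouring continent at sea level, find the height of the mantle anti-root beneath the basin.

8.94 km

Isostatic balance requires: replacing crust with seawater at the top is compensated by replacing crust with mantle at the base: d (ρ_c − ρ_w) = a (ρ_m − ρ_c).
a = d (ρ_c − ρ_w)/(ρ_m − ρ_c) = 2.21 km × 1.78/0.44 = 8.94 km.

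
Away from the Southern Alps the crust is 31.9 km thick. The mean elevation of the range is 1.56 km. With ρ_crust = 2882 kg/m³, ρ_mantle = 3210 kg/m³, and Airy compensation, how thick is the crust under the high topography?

Root depth r = h ρ_c / (ρ_m − ρ_c) = 1.56 km × 2882 / 328 = 13.71 km.
Total thickness = T + h + r = 31.9 km + 1.56 km + 13.71 km = 47.2 km.

47.2 km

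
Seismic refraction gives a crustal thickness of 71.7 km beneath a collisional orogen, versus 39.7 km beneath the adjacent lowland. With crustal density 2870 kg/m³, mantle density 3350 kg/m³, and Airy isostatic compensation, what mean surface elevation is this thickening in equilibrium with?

Excess crust Δ = 71.7 km − 39.7 km = 32 km, split between elevation h and root r with h + r = Δ.
Airy balance ρ_c h = (ρ_m − ρ_c) r gives r = h ρ_c/(ρ_m − ρ_c), so h (1 + ρ_c/(ρ_m − ρ_c)) = Δ, i.e. h = Δ (ρ_m − ρ_c)/ρ_m.
h = 32 km × 480/3350 = 4.59 km.

4.59 km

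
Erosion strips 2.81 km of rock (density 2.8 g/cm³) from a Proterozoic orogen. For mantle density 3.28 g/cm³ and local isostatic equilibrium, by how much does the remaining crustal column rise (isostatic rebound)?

2.4 km

Unloading: uplift u = e ρ_c/ρ_m = 2.81 km × 2.8/3.28 = 2.4 km.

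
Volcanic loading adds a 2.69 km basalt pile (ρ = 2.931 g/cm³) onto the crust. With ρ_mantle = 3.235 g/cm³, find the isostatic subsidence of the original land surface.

Subaerial loading: s = t ρ_load / ρ_m.
s = 2.69 km × 2.931/3.235 = 2.44 km.

2.44 km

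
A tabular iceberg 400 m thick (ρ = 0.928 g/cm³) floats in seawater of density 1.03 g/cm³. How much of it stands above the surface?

Floating equilibrium: submerged depth d = t ρ_obj/ρ_fluid = 400 m × 0.928/1.03 = 360.4 m.
Freeboard = t − d = 400 m − 360.4 m = 39.6 m.

39.6 m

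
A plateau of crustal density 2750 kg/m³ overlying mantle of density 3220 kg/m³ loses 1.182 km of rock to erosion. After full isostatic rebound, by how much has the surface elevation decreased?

0.173 km

Rebound u = e ρ_c/ρ_m = 1.182 km × 2750/3220 = 1.009 km.
Net surface drop = e − u = 1.182 km − 1.009 km = e (ρ_m − ρ_c)/ρ_m = 0.173 km.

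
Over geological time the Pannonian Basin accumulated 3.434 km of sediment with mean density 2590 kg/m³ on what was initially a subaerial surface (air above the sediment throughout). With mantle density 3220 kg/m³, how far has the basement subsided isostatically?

Subaerial load: s = t ρ_sed / ρ_m = 3.434 km × 2590/3220 = 2.76 km.

2.76 km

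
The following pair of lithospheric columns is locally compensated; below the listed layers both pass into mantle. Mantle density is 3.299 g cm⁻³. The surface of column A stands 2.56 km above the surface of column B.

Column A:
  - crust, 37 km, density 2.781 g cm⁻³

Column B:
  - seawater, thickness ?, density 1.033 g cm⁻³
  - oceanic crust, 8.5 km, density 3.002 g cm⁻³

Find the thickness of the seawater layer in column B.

Take the compensation level at the base of the deeper column (depth z_c below the surface of column A) and equate Σ ρ_i t_i down to z_c; mantle fills any gap and the z_c terms cancel.
Column A: 37×2.781 + (z_c − 37)×3.299
Column B: 2.56×0 + x×1.033 + 8.5×3.002 + (z_c − 2.56 − 8.5 − x)×3.299
The z_c×3.299 term appears on both sides and cancels. Collect the known terms of each column as K = Σ(ρt)_known − 3.299 × (depth of known layers): K_A = 102.897 − 3.299×37 = −19.166; K_B = 25.517 − 3.299×(2.56 + 8.5) = −10.96994.
Balance: K_A = K_B − x×(3.299 − 1.033), so x = (K_B − K_A)/(3.299 − 1.033) = 8.19606/2.266 = 3.62 km.

3.62 km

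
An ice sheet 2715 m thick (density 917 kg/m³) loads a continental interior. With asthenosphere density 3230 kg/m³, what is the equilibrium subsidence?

771 m

Isostatic balance requires: the ice load ρ_ice t is balanced by mantle displaced below, ρ_m s.
s = t ρ_ice / ρ_m = 2715 m × 917/3230 = 771 m.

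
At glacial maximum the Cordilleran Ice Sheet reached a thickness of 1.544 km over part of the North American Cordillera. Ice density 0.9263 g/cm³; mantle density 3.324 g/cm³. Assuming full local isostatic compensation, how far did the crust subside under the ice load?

0.43 km

Balancing pressure at the compensation depth: the ice load ρ_ice t is balanced by mantle displaced below, ρ_m s.
s = t ρ_ice / ρ_m = 1.544 km × 0.9263/3.324 = 0.43 km.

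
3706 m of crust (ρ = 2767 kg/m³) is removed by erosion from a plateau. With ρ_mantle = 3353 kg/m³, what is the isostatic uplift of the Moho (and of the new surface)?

3060 m

Unloading: uplift u = e ρ_c/ρ_m = 3706 m × 2767/3353 = 3060 m.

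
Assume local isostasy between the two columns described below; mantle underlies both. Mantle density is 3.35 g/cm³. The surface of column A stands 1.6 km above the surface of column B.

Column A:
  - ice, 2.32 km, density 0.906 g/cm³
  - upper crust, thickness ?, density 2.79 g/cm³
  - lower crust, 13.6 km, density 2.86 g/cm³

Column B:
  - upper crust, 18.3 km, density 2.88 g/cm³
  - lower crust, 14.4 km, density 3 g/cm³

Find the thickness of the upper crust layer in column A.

11.9 km

Take the compensation level at the base of the deeper column (depth z_c below the surface of column A) and equate Σ ρ_i t_i down to z_c; mantle fills any gap and the z_c terms cancel.
Column A: 2.32×0.906 + x×2.79 + 13.6×2.86 + (z_c − 15.92 − x)×3.35
Column B: 1.6×0 + 18.3×2.88 + 14.4×3 + (z_c − 1.6 − 32.7)×3.35
The z_c×3.35 term appears on both sides and cancels. Collect the known terms of each column as K = Σ(ρt)_known − 3.35 × (depth of known layers): K_A = 40.99792 − 3.35×15.92 = −12.33408; K_B = 95.904 − 3.35×(1.6 + 32.7) = −19.001.
Balance: K_A − x×(3.35 − 2.79) = K_B, so x = (K_A − K_B)/(3.35 − 2.79) = 6.66692/0.56 = 11.9 km.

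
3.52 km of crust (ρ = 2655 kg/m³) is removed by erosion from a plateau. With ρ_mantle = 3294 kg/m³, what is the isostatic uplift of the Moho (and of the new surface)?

Unloading: uplift u = e ρ_c/ρ_m = 3.52 km × 2655/3294 = 2.84 km.

2.84 km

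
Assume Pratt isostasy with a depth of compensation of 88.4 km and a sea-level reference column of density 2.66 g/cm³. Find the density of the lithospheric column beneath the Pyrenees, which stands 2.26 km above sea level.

Pratt balance: ρ_ref D = ρ (D + h).
ρ = ρ_ref D/(D + h) = 2.66 × 88.4 km/(88.4 km + 2.26 km) = 2.59 g/cm³.

2.59 g/cm³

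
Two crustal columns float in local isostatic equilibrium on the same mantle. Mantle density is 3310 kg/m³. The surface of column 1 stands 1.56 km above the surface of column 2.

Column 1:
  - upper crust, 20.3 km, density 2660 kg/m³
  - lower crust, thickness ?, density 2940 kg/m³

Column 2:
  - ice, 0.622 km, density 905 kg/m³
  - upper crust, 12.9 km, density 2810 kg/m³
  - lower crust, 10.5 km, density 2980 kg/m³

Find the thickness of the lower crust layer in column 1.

Take the compensation level at the base of the deeper column (depth z_c below the surface of column 1) and equate Σ ρ_i t_i down to z_c; mantle fills any gap and the z_c terms cancel.
Column 1: 20.3×2660 + x×2940 + (z_c − 20.3 − x)×3310
Column 2: 1.56×0 + 0.622×905 + 12.9×2810 + 10.5×2980 + (z_c − 1.56 − 24.022)×3310
The z_c×3310 term appears on both sides and cancels. Collect the known terms of each column as K = Σ(ρt)_known − 3310 × (depth of known layers): K_1 = 53998 − 3310×20.3 = −13195; K_2 = 68101.91 − 3310×(1.56 + 24.022) = −16574.51.
Balance: K_1 − x×(3310 − 2940) = K_2, so x = (K_1 − K_2)/(3310 − 2940) = 3379.51/370 = 9.13 km.

9.13 km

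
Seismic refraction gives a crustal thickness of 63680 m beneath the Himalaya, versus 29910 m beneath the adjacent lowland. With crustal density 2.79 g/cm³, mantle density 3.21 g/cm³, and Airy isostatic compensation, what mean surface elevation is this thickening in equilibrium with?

Excess crust Δ = 63680 m − 29910 m = 33770 m, split between elevation h and root r with h + r = Δ.
Airy balance ρ_c h = (ρ_m − ρ_c) r gives r = h ρ_c/(ρ_m − ρ_c), so h (1 + ρ_c/(ρ_m − ρ_c)) = Δ, i.e. h = Δ (ρ_m − ρ_c)/ρ_m.
h = 33770 m × 0.42/3.21 = 4420 m.

4420 m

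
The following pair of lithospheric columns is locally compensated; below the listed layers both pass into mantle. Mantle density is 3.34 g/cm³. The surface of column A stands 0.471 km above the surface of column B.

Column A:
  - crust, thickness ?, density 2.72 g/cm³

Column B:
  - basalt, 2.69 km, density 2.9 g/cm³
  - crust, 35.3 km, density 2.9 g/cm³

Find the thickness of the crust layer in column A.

Take the compensation level at the base of the deeper column (depth z_c below the surface of column A) and equate Σ ρ_i t_i down to z_c; mantle fills any gap and the z_c terms cancel.
Column A: x×2.72 + (z_c − 0 − x)×3.34
Column B: 0.471×0 + 2.69×2.9 + 35.3×2.9 + (z_c − 0.471 − 37.99)×3.34
The z_c×3.34 term appears on both sides and cancels. Collect the known terms of each column as K = Σ(ρt)_known − 3.34 × (depth of known layers): K_A = 0 − 3.34×0 = 0; K_B = 110.171 − 3.34×(0.471 + 37.99) = −18.28874.
Balance: K_A − x×(3.34 − 2.72) = K_B, so x = (K_A − K_B)/(3.34 − 2.72) = 18.2887/0.62 = 29.5 km.

29.5 km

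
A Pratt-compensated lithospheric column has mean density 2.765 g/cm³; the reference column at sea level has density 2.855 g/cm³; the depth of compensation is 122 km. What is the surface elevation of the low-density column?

3.97 km

ρ_ref D = ρ (D + h) → h = D (ρ_ref − ρ)/ρ.
h = 122 km × (2.855 − 2.765)/2.765 = 3.97 km.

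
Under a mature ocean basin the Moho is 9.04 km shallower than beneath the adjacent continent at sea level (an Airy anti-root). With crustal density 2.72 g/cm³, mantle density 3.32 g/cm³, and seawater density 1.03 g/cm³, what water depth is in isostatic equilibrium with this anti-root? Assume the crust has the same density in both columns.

3.21 km

Replacing a thickness d of crust by seawater at the top must be balanced by replacing crust with mantle at the base: d (ρ_c − ρ_w) = a (ρ_m − ρ_c).
d = a (ρ_m − ρ_c)/(ρ_c − ρ_w) = 9.04 km × 0.6/1.69 = 3.21 km.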